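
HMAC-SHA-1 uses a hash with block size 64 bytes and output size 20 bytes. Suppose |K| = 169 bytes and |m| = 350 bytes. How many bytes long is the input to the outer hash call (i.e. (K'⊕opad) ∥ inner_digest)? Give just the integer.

Key is 169 > 64 bytes, so it is hashed to 20 bytes then zero-padded to 64: |K'| = 64.
Outer input = (K'⊕opad) ∥ H(inner) → 64 + 20 = 84 bytes.

84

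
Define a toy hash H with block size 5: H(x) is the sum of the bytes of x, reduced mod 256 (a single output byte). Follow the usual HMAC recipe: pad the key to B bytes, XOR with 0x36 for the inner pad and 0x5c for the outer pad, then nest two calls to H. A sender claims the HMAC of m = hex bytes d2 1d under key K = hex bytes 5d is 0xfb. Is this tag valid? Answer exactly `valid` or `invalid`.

invalid

Key hex bytes 5d is 1 byte ≤ B = 5; zero-pad to 5 bytes: K' = 5d 00 00 00 00.
K' ⊕ ipad = 6b 36 36 36 36; K' ⊕ opad = 01 5c 5c 5c 5c.
Inner hash: sum = 107+54+54+54+54+210+29 = 562; mod 256 = 50 → 32.
Outer hash (recomputed tag): sum = 1+92+92+92+92+50 = 419; mod 256 = 163 → a3.
Recomputed tag = a3; claimed = fb → mismatch.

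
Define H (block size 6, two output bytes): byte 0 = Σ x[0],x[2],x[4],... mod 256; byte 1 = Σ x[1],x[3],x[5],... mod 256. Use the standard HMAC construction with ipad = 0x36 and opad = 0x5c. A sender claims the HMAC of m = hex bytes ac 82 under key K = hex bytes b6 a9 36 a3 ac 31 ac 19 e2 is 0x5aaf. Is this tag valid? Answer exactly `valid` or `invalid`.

invalid

Key hex bytes b6 a9 36 a3 ac 31 ac 19 e2 is 9 bytes > B = 6, so hash it first: H(key) = 26 96, then zero-pad to 6 bytes: K' = 26 96 00 00 00 00.
K' ⊕ ipad = 10 a0 36 36 36 36; K' ⊕ opad = 7a ca 5c 5c 5c 5c.
Inner hash: even-index sum = 296 mod 256 = 40; odd-index sum = 398 mod 256 = 142 → 28 8e.
Outer hash (recomputed tag): even-index sum = 346 mod 256 = 90; odd-index sum = 528 mod 256 = 16 → 5a 10.
Recomputed tag = 5a10; claimed = 5aaf → mismatch.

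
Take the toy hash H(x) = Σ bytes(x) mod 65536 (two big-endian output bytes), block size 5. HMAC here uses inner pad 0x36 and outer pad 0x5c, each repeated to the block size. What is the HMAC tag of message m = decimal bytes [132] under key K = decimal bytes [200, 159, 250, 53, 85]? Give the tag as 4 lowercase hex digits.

Key decimal bytes [200, 159, 250, 53, 85] = c8 9f fa 35 55 is exactly B = 5 bytes: K' = c8 9f fa 35 55.
K' ⊕ ipad = fe a9 cc 03 63.  K' ⊕ opad = 94 c3 a6 69 09.
Inner input = (K'⊕ipad) ∥ m = fe a9 cc 03 63 ∥ 84.
Inner hash: sum = 254+169+204+3+99+132 = 861 → 03 5d.
Outer input = (K'⊕opad) ∥ inner = 94 c3 a6 69 09 ∥ 03 5d.
Outer hash (tag): sum = 148+195+166+105+9+3+93 = 719 → 02 cf.

02cf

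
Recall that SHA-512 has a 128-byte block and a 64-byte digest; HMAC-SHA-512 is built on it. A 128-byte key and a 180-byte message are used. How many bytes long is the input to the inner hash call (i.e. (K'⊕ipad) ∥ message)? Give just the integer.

308

Key is 128 ≤ 128 bytes, zero-padded: |K'| = 128.
Inner input = (K'⊕ipad) ∥ m → 128 + 180 = 308 bytes.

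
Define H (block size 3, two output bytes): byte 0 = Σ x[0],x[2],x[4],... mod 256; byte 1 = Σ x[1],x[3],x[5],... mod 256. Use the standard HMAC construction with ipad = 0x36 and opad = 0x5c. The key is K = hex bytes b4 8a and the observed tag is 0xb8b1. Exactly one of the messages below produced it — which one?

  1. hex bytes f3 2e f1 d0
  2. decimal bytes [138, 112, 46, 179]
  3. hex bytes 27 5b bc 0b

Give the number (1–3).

2

Key hex bytes b4 8a is 2 bytes ≤ B = 3; zero-pad to 3 bytes: K' = b4 8a 00.
K' ⊕ ipad = 82 bc 36; K' ⊕ opad = e8 d6 5c.
m1: inner = H(82 bc 36 f3 2e f1 d0) = b6 a0; tag = H(e8 d6 5c b6 a0) = e48c
m2: inner = H(82 bc 36 8a 70 2e b3) = db 74; tag = H(e8 d6 5c db 74) = b8b1 ← matches
m3: inner = H(82 bc 36 27 5b bc 0b) = 1e 9f; tag = H(e8 d6 5c 1e 9f) = e3f4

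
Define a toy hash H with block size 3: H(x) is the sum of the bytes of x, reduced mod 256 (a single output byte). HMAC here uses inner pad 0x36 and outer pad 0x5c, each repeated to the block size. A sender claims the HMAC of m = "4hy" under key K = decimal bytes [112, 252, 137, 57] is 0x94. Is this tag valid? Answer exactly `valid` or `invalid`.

invalid

Key decimal bytes [112, 252, 137, 57] = 70 fc 89 39 is 4 bytes > B = 3, so hash it first: H(key) = 2e, then zero-pad to 3 bytes: K' = 2e 00 00.
K' ⊕ ipad = 18 36 36; K' ⊕ opad = 72 5c 5c.
Inner hash: sum = 24+54+54+52+104+121 = 409; mod 256 = 153 → 99.
Outer hash (recomputed tag): sum = 114+92+92+153 = 451; mod 256 = 195 → c3.
Recomputed tag = c3; claimed = 94 → mismatch.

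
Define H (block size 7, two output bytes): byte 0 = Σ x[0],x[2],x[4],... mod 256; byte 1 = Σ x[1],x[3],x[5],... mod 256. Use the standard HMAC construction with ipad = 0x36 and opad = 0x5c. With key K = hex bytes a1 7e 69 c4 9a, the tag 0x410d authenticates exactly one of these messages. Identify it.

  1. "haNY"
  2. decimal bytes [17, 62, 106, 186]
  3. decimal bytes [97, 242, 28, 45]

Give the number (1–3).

3

Key hex bytes a1 7e 69 c4 9a is 5 bytes ≤ B = 7; zero-pad to 7 bytes: K' = a1 7e 69 c4 9a 00 00.
K' ⊕ ipad = 97 48 5f f2 ac 36 36; K' ⊕ opad = fd 22 35 98 c6 5c 5c.
m1: inner = H(97 48 5f f2 ac 36 36 68 61 4e 59) = 92 26; tag = H(fd 22 35 98 c6 5c 5c 92 26) = 7aa8
m2: inner = H(97 48 5f f2 ac 36 36 11 3e 6a ba) = d0 eb; tag = H(fd 22 35 98 c6 5c 5c d0 eb) = 3fe6
m3: inner = H(97 48 5f f2 ac 36 36 61 f2 1c 2d) = f7 ed; tag = H(fd 22 35 98 c6 5c 5c f7 ed) = 410d ← matches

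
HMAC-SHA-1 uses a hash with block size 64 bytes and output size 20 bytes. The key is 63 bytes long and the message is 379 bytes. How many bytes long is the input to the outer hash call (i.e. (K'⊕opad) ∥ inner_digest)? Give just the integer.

Key is 63 ≤ 64 bytes, zero-padded: |K'| = 64.
Outer input = (K'⊕opad) ∥ H(inner) → 64 + 20 = 84 bytes.

84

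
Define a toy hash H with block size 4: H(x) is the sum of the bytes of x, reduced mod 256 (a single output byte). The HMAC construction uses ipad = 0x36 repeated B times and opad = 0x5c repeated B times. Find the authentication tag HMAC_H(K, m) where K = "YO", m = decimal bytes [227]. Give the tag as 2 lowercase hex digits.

07

Key "YO" = 59 4f is 2 bytes ≤ B = 4; zero-pad to 4 bytes: K' = 59 4f 00 00.
K' ⊕ ipad = 6f 79 36 36.  K' ⊕ opad = 05 13 5c 5c.
Inner input = (K'⊕ipad) ∥ m = 6f 79 36 36 ∥ e3.
Inner hash: sum = 111+121+54+54+227 = 567; mod 256 = 55 → 37.
Outer input = (K'⊕opad) ∥ inner = 05 13 5c 5c ∥ 37.
Outer hash (tag): sum = 5+19+92+92+55 = 263; mod 256 = 7 → 07.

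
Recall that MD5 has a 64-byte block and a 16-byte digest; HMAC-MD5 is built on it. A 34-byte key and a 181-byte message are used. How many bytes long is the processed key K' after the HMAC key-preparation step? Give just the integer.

Key is 34 ≤ 64 bytes, zero-padded: |K'| = 64.

64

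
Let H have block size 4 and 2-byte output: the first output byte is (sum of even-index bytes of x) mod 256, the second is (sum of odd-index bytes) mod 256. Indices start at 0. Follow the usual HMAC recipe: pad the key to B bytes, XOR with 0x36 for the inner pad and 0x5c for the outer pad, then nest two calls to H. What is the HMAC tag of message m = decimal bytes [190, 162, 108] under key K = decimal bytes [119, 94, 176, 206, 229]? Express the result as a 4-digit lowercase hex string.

46be

Key decimal bytes [119, 94, 176, 206, 229] = 77 5e b0 ce e5 is 5 bytes > B = 4, so hash it first: H(key) = 0c 2c, then zero-pad to 4 bytes: K' = 0c 2c 00 00.
K' ⊕ ipad = 3a 1a 36 36.  K' ⊕ opad = 50 70 5c 5c.
Inner input = (K'⊕ipad) ∥ m = 3a 1a 36 36 ∥ be a2 6c.
Inner hash: even-index sum = 410 mod 256 = 154; odd-index sum = 242 mod 256 = 242 → 9a f2.
Outer input = (K'⊕opad) ∥ inner = 50 70 5c 5c ∥ 9a f2.
Outer hash (tag): even-index sum = 326 mod 256 = 70; odd-index sum = 446 mod 256 = 190 → 46 be.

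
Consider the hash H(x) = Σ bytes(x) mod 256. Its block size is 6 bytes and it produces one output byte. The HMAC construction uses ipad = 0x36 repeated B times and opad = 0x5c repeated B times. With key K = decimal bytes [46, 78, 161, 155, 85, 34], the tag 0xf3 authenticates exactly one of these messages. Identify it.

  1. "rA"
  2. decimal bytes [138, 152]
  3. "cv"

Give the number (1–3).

Key decimal bytes [46, 78, 161, 155, 85, 34] = 2e 4e a1 9b 55 22 is exactly B = 6 bytes: K' = 2e 4e a1 9b 55 22.
K' ⊕ ipad = 18 78 97 ad 63 14; K' ⊕ opad = 72 12 fd c7 09 7e.
m1: inner = H(18 78 97 ad 63 14 72 41) = fe; tag = H(72 12 fd c7 09 7e fe) = cd
m2: inner = H(18 78 97 ad 63 14 8a 98) = 6d; tag = H(72 12 fd c7 09 7e 6d) = 3c
m3: inner = H(18 78 97 ad 63 14 63 76) = 24; tag = H(72 12 fd c7 09 7e 24) = f3 ← matches

3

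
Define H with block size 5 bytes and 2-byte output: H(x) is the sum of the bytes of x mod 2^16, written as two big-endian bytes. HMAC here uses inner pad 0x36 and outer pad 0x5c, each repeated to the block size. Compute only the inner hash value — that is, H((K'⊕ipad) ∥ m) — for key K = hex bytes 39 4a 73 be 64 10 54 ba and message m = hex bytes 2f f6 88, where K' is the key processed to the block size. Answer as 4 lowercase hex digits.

0284

Key hex bytes 39 4a 73 be 64 10 54 ba is 8 bytes > B = 5, so hash it first: H(key) = 03 36, then zero-pad to 5 bytes: K' = 03 36 00 00 00.
K' ⊕ ipad = 35 00 36 36 36.
Inner input = 35 00 36 36 36 ∥ 2f f6 88.
Inner hash: sum = 53+0+54+54+54+47+246+136 = 644 → 02 84.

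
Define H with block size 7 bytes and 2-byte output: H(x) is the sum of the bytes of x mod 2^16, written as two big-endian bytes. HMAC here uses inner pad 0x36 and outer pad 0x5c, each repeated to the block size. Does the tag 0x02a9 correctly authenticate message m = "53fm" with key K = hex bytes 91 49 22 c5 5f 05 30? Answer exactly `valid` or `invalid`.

Key hex bytes 91 49 22 c5 5f 05 30 is exactly B = 7 bytes: K' = 91 49 22 c5 5f 05 30.
K' ⊕ ipad = a7 7f 14 f3 69 33 06; K' ⊕ opad = cd 15 7e 99 03 59 6c.
Inner hash: sum = 167+127+20+243+105+51+6+53+51+102+109 = 1034 → 04 0a.
Outer hash (recomputed tag): sum = 205+21+126+153+3+89+108+4+10 = 719 → 02 cf.
Recomputed tag = 02cf; claimed = 02a9 → mismatch.

invalid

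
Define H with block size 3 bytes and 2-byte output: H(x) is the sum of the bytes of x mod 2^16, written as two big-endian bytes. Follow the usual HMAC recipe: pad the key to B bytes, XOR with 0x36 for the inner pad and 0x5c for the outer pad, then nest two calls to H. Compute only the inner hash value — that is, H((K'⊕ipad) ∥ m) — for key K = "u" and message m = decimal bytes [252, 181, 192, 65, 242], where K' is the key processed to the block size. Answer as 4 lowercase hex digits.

0453

Key "u" = 75 is 1 byte ≤ B = 3; zero-pad to 3 bytes: K' = 75 00 00.
K' ⊕ ipad = 43 36 36.
Inner input = 43 36 36 ∥ fc b5 c0 41 f2.
Inner hash: sum = 67+54+54+252+181+192+65+242 = 1107 → 04 53.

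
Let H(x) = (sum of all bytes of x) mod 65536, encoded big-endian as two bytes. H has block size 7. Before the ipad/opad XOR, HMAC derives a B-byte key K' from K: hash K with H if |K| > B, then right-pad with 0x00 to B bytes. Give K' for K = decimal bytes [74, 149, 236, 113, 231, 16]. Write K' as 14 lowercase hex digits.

Key decimal bytes [74, 149, 236, 113, 231, 16] = 4a 95 ec 71 e7 10 is 6 bytes ≤ B = 7; zero-pad to 7 bytes: K' = 4a 95 ec 71 e7 10 00.

4a95ec71e71000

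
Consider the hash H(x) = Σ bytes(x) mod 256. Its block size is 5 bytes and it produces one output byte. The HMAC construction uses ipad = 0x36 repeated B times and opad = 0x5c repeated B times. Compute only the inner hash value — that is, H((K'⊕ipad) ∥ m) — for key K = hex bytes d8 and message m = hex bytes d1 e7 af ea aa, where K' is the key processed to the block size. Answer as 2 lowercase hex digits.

Key hex bytes d8 is 1 byte ≤ B = 5; zero-pad to 5 bytes: K' = d8 00 00 00 00.
K' ⊕ ipad = ee 36 36 36 36.
Inner input = ee 36 36 36 36 ∥ d1 e7 af ea aa.
Inner hash: sum = 238+54+54+54+54+209+231+175+234+170 = 1473; mod 256 = 193 → c1.

c1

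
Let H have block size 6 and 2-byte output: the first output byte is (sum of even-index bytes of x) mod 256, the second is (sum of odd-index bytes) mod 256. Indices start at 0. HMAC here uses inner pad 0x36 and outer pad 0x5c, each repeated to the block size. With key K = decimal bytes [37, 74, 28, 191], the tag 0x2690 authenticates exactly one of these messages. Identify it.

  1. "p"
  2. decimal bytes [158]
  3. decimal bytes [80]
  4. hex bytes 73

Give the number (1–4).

Key decimal bytes [37, 74, 28, 191] = 25 4a 1c bf is 4 bytes ≤ B = 6; zero-pad to 6 bytes: K' = 25 4a 1c bf 00 00.
K' ⊕ ipad = 13 7c 2a 89 36 36; K' ⊕ opad = 79 16 40 e3 5c 5c.
m1: inner = H(13 7c 2a 89 36 36 70) = e3 3b; tag = H(79 16 40 e3 5c 5c e3 3b) = f890
m2: inner = H(13 7c 2a 89 36 36 9e) = 11 3b; tag = H(79 16 40 e3 5c 5c 11 3b) = 2690 ← matches
m3: inner = H(13 7c 2a 89 36 36 50) = c3 3b; tag = H(79 16 40 e3 5c 5c c3 3b) = d890
m4: inner = H(13 7c 2a 89 36 36 73) = e6 3b; tag = H(79 16 40 e3 5c 5c e6 3b) = fb90

2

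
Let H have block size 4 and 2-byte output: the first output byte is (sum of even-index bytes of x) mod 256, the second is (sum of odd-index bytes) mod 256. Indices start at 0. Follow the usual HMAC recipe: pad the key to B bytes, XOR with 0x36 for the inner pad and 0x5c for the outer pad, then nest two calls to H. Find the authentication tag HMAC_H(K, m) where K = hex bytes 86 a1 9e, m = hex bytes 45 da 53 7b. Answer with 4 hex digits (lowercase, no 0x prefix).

8c7b

Key hex bytes 86 a1 9e is 3 bytes ≤ B = 4; zero-pad to 4 bytes: K' = 86 a1 9e 00.
K' ⊕ ipad = b0 97 a8 36.  K' ⊕ opad = da fd c2 5c.
Inner input = (K'⊕ipad) ∥ m = b0 97 a8 36 ∥ 45 da 53 7b.
Inner hash: even-index sum = 496 mod 256 = 240; odd-index sum = 546 mod 256 = 34 → f0 22.
Outer input = (K'⊕opad) ∥ inner = da fd c2 5c ∥ f0 22.
Outer hash (tag): even-index sum = 652 mod 256 = 140; odd-index sum = 379 mod 256 = 123 → 8c 7b.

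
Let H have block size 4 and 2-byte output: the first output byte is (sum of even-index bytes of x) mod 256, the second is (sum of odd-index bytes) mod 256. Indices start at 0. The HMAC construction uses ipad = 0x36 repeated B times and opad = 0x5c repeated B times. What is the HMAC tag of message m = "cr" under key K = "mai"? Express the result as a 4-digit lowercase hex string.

8398

Key "mai" = 6d 61 69 is 3 bytes ≤ B = 4; zero-pad to 4 bytes: K' = 6d 61 69 00.
K' ⊕ ipad = 5b 57 5f 36.  K' ⊕ opad = 31 3d 35 5c.
Inner input = (K'⊕ipad) ∥ m = 5b 57 5f 36 ∥ 63 72.
Inner hash: even-index sum = 285 mod 256 = 29; odd-index sum = 255 mod 256 = 255 → 1d ff.
Outer input = (K'⊕opad) ∥ inner = 31 3d 35 5c ∥ 1d ff.
Outer hash (tag): even-index sum = 131 mod 256 = 131; odd-index sum = 408 mod 256 = 152 → 83 98.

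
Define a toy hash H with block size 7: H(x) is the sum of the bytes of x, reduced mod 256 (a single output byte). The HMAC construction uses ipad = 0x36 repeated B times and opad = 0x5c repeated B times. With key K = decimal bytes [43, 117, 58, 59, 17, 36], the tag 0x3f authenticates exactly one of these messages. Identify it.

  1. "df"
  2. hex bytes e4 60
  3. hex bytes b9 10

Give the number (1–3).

Key decimal bytes [43, 117, 58, 59, 17, 36] = 2b 75 3a 3b 11 24 is 6 bytes ≤ B = 7; zero-pad to 7 bytes: K' = 2b 75 3a 3b 11 24 00.
K' ⊕ ipad = 1d 43 0c 0d 27 12 36; K' ⊕ opad = 77 29 66 67 4d 78 5c.
m1: inner = H(1d 43 0c 0d 27 12 36 64 66) = b2; tag = H(77 29 66 67 4d 78 5c b2) = 40
m2: inner = H(1d 43 0c 0d 27 12 36 e4 60) = 2c; tag = H(77 29 66 67 4d 78 5c 2c) = ba
m3: inner = H(1d 43 0c 0d 27 12 36 b9 10) = b1; tag = H(77 29 66 67 4d 78 5c b1) = 3f ← matches

3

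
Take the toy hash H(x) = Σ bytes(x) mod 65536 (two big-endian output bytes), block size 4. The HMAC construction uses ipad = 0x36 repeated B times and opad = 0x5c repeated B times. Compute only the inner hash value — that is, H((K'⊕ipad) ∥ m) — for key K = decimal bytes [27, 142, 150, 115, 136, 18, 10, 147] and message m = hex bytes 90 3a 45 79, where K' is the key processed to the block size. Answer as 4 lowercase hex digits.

Key decimal bytes [27, 142, 150, 115, 136, 18, 10, 147] = 1b 8e 96 73 88 12 0a 93 is 8 bytes > B = 4, so hash it first: H(key) = 02 e9, then zero-pad to 4 bytes: K' = 02 e9 00 00.
K' ⊕ ipad = 34 df 36 36.
Inner input = 34 df 36 36 ∥ 90 3a 45 79.
Inner hash: sum = 52+223+54+54+144+58+69+121 = 775 → 03 07.

0307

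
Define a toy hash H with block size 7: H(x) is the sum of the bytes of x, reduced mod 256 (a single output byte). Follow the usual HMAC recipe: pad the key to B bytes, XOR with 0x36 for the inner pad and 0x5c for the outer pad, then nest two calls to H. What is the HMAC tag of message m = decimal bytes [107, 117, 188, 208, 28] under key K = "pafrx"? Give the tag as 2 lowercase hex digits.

Key "pafrx" = 70 61 66 72 78 is 5 bytes ≤ B = 7; zero-pad to 7 bytes: K' = 70 61 66 72 78 00 00.
K' ⊕ ipad = 46 57 50 44 4e 36 36.  K' ⊕ opad = 2c 3d 3a 2e 24 5c 5c.
Inner input = (K'⊕ipad) ∥ m = 46 57 50 44 4e 36 36 ∥ 6b 75 bc d0 1c.
Inner hash: sum = 70+87+80+68+78+54+54+107+117+188+208+28 = 1139; mod 256 = 115 → 73.
Outer input = (K'⊕opad) ∥ inner = 2c 3d 3a 2e 24 5c 5c ∥ 73.
Outer hash (tag): sum = 44+61+58+46+36+92+92+115 = 544; mod 256 = 32 → 20.

20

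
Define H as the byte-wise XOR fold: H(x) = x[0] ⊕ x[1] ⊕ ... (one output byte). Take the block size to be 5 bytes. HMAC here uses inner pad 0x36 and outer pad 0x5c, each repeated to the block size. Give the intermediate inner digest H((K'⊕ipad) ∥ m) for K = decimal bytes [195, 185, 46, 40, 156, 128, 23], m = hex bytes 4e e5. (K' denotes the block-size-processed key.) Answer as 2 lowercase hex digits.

ea

Key decimal bytes [195, 185, 46, 40, 156, 128, 23] = c3 b9 2e 28 9c 80 17 is 7 bytes > B = 5, so hash it first: H(key) = 77, then zero-pad to 5 bytes: K' = 77 00 00 00 00.
K' ⊕ ipad = 41 36 36 36 36.
Inner input = 41 36 36 36 36 ∥ 4e e5.
Inner hash: XOR 41⊕36⊕36⊕36⊕36⊕4e⊕e5 = ea.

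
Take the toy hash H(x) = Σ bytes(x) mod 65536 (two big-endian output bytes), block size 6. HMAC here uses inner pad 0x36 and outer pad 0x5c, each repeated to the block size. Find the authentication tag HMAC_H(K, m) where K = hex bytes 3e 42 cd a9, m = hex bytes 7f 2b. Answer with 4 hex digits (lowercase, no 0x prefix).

02ed

Key hex bytes 3e 42 cd a9 is 4 bytes ≤ B = 6; zero-pad to 6 bytes: K' = 3e 42 cd a9 00 00.
K' ⊕ ipad = 08 74 fb 9f 36 36.  K' ⊕ opad = 62 1e 91 f5 5c 5c.
Inner input = (K'⊕ipad) ∥ m = 08 74 fb 9f 36 36 ∥ 7f 2b.
Inner hash: sum = 8+116+251+159+54+54+127+43 = 812 → 03 2c.
Outer input = (K'⊕opad) ∥ inner = 62 1e 91 f5 5c 5c ∥ 03 2c.
Outer hash (tag): sum = 98+30+145+245+92+92+3+44 = 749 → 02 ed.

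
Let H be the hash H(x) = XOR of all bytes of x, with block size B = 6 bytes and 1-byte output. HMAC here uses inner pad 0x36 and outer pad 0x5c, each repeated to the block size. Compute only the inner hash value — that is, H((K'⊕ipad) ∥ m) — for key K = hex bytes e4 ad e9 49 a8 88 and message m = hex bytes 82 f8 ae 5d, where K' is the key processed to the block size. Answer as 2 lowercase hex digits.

Key hex bytes e4 ad e9 49 a8 88 is exactly B = 6 bytes: K' = e4 ad e9 49 a8 88.
K' ⊕ ipad = d2 9b df 7f 9e be.
Inner input = d2 9b df 7f 9e be ∥ 82 f8 ae 5d.
Inner hash: XOR d2⊕9b⊕df⊕7f⊕9e⊕be⊕82⊕f8⊕ae⊕5d = 40.

40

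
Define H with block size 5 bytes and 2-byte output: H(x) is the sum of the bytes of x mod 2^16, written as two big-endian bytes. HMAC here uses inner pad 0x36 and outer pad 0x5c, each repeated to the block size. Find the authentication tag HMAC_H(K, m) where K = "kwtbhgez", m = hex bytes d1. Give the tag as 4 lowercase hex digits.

Key "kwtbhgez" = 6b 77 74 62 68 67 65 7a is 8 bytes > B = 5, so hash it first: H(key) = 03 66, then zero-pad to 5 bytes: K' = 03 66 00 00 00.
K' ⊕ ipad = 35 50 36 36 36.  K' ⊕ opad = 5f 3a 5c 5c 5c.
Inner input = (K'⊕ipad) ∥ m = 35 50 36 36 36 ∥ d1.
Inner hash: sum = 53+80+54+54+54+209 = 504 → 01 f8.
Outer input = (K'⊕opad) ∥ inner = 5f 3a 5c 5c 5c ∥ 01 f8.
Outer hash (tag): sum = 95+58+92+92+92+1+248 = 678 → 02 a6.

02a6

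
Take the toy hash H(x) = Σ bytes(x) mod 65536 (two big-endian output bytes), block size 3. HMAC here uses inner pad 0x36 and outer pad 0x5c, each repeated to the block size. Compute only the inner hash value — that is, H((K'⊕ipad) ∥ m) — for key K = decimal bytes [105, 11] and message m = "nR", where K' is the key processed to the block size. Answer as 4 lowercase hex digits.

0192

Key decimal bytes [105, 11] = 69 0b is 2 bytes ≤ B = 3; zero-pad to 3 bytes: K' = 69 0b 00.
K' ⊕ ipad = 5f 3d 36.
Inner input = 5f 3d 36 ∥ 6e 52.
Inner hash: sum = 95+61+54+110+82 = 402 → 01 92.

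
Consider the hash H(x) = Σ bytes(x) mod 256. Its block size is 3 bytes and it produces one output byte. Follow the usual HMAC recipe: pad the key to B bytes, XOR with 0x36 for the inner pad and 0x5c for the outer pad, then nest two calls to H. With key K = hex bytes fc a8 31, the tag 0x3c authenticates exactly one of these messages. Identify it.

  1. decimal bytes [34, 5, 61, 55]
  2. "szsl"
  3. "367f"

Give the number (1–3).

Key hex bytes fc a8 31 is exactly B = 3 bytes: K' = fc a8 31.
K' ⊕ ipad = ca 9e 07; K' ⊕ opad = a0 f4 6d.
m1: inner = H(ca 9e 07 22 05 3d 37) = 0a; tag = H(a0 f4 6d 0a) = 0b
m2: inner = H(ca 9e 07 73 7a 73 6c) = 3b; tag = H(a0 f4 6d 3b) = 3c ← matches
m3: inner = H(ca 9e 07 33 36 37 66) = 75; tag = H(a0 f4 6d 75) = 76

2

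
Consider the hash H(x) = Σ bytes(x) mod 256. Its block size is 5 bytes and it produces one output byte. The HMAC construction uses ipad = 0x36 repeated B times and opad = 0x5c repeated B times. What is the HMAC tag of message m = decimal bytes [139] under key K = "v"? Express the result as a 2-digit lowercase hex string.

3d

Key "v" = 76 is 1 byte ≤ B = 5; zero-pad to 5 bytes: K' = 76 00 00 00 00.
K' ⊕ ipad = 40 36 36 36 36.  K' ⊕ opad = 2a 5c 5c 5c 5c.
Inner input = (K'⊕ipad) ∥ m = 40 36 36 36 36 ∥ 8b.
Inner hash: sum = 64+54+54+54+54+139 = 419; mod 256 = 163 → a3.
Outer input = (K'⊕opad) ∥ inner = 2a 5c 5c 5c 5c ∥ a3.
Outer hash (tag): sum = 42+92+92+92+92+163 = 573; mod 256 = 61 → 3d.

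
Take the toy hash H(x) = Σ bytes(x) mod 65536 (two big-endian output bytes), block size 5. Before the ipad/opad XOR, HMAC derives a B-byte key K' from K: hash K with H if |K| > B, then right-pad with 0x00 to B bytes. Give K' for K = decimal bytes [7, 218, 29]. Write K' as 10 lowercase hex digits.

07da1d0000

Key decimal bytes [7, 218, 29] = 07 da 1d is 3 bytes ≤ B = 5; zero-pad to 5 bytes: K' = 07 da 1d 00 00.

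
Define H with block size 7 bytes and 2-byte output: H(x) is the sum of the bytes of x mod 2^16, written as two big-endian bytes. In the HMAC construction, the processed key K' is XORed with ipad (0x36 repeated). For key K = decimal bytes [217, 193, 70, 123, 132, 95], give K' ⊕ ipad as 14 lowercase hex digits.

Key decimal bytes [217, 193, 70, 123, 132, 95] = d9 c1 46 7b 84 5f is 6 bytes ≤ B = 7; zero-pad to 7 bytes: K' = d9 c1 46 7b 84 5f 00.
XOR each byte with 0x36: d9⊕36=ef, c1⊕36=f7, 46⊕36=70, 7b⊕36=4d, 84⊕36=b2, 5f⊕36=69, 00⊕36=36.

eff7704db26936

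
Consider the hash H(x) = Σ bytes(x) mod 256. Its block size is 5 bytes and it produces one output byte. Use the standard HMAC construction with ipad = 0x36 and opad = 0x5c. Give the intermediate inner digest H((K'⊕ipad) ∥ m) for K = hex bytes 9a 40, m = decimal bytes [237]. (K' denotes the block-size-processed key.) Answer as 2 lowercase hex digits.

b1

Key hex bytes 9a 40 is 2 bytes ≤ B = 5; zero-pad to 5 bytes: K' = 9a 40 00 00 00.
K' ⊕ ipad = ac 76 36 36 36.
Inner input = ac 76 36 36 36 ∥ ed.
Inner hash: sum = 172+118+54+54+54+237 = 689; mod 256 = 177 → b1.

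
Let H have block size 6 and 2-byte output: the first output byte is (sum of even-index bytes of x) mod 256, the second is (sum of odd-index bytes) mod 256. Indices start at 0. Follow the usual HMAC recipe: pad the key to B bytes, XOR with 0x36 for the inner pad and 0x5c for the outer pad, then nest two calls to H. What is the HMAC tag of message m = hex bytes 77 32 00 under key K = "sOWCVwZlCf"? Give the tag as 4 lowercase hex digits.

Key "sOWCVwZlCf" = 73 4f 57 43 56 77 5a 6c 43 66 is 10 bytes > B = 6, so hash it first: H(key) = bd db, then zero-pad to 6 bytes: K' = bd db 00 00 00 00.
K' ⊕ ipad = 8b ed 36 36 36 36.  K' ⊕ opad = e1 87 5c 5c 5c 5c.
Inner input = (K'⊕ipad) ∥ m = 8b ed 36 36 36 36 ∥ 77 32 00.
Inner hash: even-index sum = 366 mod 256 = 110; odd-index sum = 395 mod 256 = 139 → 6e 8b.
Outer input = (K'⊕opad) ∥ inner = e1 87 5c 5c 5c 5c ∥ 6e 8b.
Outer hash (tag): even-index sum = 519 mod 256 = 7; odd-index sum = 458 mod 256 = 202 → 07 ca.

07ca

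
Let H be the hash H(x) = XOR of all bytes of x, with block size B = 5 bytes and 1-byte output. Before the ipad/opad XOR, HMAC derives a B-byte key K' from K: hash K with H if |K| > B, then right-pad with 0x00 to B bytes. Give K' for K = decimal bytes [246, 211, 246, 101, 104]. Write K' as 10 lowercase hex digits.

Key decimal bytes [246, 211, 246, 101, 104] = f6 d3 f6 65 68 is exactly B = 5 bytes: K' = f6 d3 f6 65 68.

f6d3f66568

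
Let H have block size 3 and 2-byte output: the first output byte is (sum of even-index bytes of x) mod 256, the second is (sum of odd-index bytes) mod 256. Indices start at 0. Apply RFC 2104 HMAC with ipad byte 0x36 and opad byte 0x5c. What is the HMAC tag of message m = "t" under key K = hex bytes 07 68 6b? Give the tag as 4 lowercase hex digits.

64c2

Key hex bytes 07 68 6b is exactly B = 3 bytes: K' = 07 68 6b.
K' ⊕ ipad = 31 5e 5d.  K' ⊕ opad = 5b 34 37.
Inner input = (K'⊕ipad) ∥ m = 31 5e 5d ∥ 74.
Inner hash: even-index sum = 142 mod 256 = 142; odd-index sum = 210 mod 256 = 210 → 8e d2.
Outer input = (K'⊕opad) ∥ inner = 5b 34 37 ∥ 8e d2.
Outer hash (tag): even-index sum = 356 mod 256 = 100; odd-index sum = 194 mod 256 = 194 → 64 c2.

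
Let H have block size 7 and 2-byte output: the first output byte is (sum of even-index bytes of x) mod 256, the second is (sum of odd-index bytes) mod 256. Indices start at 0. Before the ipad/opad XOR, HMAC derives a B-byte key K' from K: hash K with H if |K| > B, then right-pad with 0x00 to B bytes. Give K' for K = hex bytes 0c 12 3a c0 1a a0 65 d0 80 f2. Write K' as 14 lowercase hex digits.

|K| = 10 > B = 7, so first hash the key.
H(K): even-index sum = 325 mod 256 = 69; odd-index sum = 820 mod 256 = 52 → 45 34.
Zero-pad H(K) = 45 34 to 7 bytes: K' = 45 34 00 00 00 00 00.

45340000000000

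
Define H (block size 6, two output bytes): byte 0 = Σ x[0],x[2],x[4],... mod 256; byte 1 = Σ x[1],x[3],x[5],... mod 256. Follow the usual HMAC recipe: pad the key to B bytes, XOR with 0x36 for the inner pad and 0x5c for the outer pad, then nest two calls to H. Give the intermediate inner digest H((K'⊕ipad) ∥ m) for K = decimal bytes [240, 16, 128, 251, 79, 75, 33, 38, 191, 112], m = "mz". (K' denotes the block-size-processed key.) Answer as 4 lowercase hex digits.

Key decimal bytes [240, 16, 128, 251, 79, 75, 33, 38, 191, 112] = f0 10 80 fb 4f 4b 21 26 bf 70 is 10 bytes > B = 6, so hash it first: H(key) = 9f ec, then zero-pad to 6 bytes: K' = 9f ec 00 00 00 00.
K' ⊕ ipad = a9 da 36 36 36 36.
Inner input = a9 da 36 36 36 36 ∥ 6d 7a.
Inner hash: even-index sum = 386 mod 256 = 130; odd-index sum = 448 mod 256 = 192 → 82 c0.

82c0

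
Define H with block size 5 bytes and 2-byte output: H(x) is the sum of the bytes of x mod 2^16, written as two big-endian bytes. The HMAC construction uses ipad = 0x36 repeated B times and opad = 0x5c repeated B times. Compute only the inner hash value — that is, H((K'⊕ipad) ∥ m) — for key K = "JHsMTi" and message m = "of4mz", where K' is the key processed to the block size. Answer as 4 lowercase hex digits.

02ff

Key "JHsMTi" = 4a 48 73 4d 54 69 is 6 bytes > B = 5, so hash it first: H(key) = 02 0f, then zero-pad to 5 bytes: K' = 02 0f 00 00 00.
K' ⊕ ipad = 34 39 36 36 36.
Inner input = 34 39 36 36 36 ∥ 6f 66 34 6d 7a.
Inner hash: sum = 52+57+54+54+54+111+102+52+109+122 = 767 → 02 ff.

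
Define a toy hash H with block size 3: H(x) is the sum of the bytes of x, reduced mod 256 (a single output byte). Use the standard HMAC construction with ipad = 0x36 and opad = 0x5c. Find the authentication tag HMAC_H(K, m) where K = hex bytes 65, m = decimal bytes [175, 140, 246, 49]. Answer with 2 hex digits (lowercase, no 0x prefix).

12

Key hex bytes 65 is 1 byte ≤ B = 3; zero-pad to 3 bytes: K' = 65 00 00.
K' ⊕ ipad = 53 36 36.  K' ⊕ opad = 39 5c 5c.
Inner input = (K'⊕ipad) ∥ m = 53 36 36 ∥ af 8c f6 31.
Inner hash: sum = 83+54+54+175+140+246+49 = 801; mod 256 = 33 → 21.
Outer input = (K'⊕opad) ∥ inner = 39 5c 5c ∥ 21.
Outer hash (tag): sum = 57+92+92+33 = 274; mod 256 = 18 → 12.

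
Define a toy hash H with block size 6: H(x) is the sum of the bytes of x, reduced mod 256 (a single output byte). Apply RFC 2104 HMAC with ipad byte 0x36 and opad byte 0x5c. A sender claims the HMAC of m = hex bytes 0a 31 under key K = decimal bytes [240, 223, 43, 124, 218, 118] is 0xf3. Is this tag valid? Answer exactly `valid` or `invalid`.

Key decimal bytes [240, 223, 43, 124, 218, 118] = f0 df 2b 7c da 76 is exactly B = 6 bytes: K' = f0 df 2b 7c da 76.
K' ⊕ ipad = c6 e9 1d 4a ec 40; K' ⊕ opad = ac 83 77 20 86 2a.
Inner hash: sum = 198+233+29+74+236+64+10+49 = 893; mod 256 = 125 → 7d.
Outer hash (recomputed tag): sum = 172+131+119+32+134+42+125 = 755; mod 256 = 243 → f3.
Recomputed tag = f3; claimed = f3 → match.

valid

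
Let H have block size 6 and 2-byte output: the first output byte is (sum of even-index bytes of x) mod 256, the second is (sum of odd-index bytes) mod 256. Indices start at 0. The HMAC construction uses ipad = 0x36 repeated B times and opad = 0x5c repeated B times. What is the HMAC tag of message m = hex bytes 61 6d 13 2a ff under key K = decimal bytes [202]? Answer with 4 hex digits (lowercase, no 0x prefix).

Key decimal bytes [202] = ca is 1 byte ≤ B = 6; zero-pad to 6 bytes: K' = ca 00 00 00 00 00.
K' ⊕ ipad = fc 36 36 36 36 36.  K' ⊕ opad = 96 5c 5c 5c 5c 5c.
Inner input = (K'⊕ipad) ∥ m = fc 36 36 36 36 36 ∥ 61 6d 13 2a ff.
Inner hash: even-index sum = 731 mod 256 = 219; odd-index sum = 313 mod 256 = 57 → db 39.
Outer input = (K'⊕opad) ∥ inner = 96 5c 5c 5c 5c 5c ∥ db 39.
Outer hash (tag): even-index sum = 553 mod 256 = 41; odd-index sum = 333 mod 256 = 77 → 29 4d.

294d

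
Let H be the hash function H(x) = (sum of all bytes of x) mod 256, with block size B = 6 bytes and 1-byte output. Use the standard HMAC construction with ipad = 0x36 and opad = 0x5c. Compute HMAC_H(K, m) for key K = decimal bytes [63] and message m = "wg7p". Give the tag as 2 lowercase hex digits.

cb

Key decimal bytes [63] = 3f is 1 byte ≤ B = 6; zero-pad to 6 bytes: K' = 3f 00 00 00 00 00.
K' ⊕ ipad = 09 36 36 36 36 36.  K' ⊕ opad = 63 5c 5c 5c 5c 5c.
Inner input = (K'⊕ipad) ∥ m = 09 36 36 36 36 36 ∥ 77 67 37 70.
Inner hash: sum = 9+54+54+54+54+54+119+103+55+112 = 668; mod 256 = 156 → 9c.
Outer input = (K'⊕opad) ∥ inner = 63 5c 5c 5c 5c 5c ∥ 9c.
Outer hash (tag): sum = 99+92+92+92+92+92+156 = 715; mod 256 = 203 → cb.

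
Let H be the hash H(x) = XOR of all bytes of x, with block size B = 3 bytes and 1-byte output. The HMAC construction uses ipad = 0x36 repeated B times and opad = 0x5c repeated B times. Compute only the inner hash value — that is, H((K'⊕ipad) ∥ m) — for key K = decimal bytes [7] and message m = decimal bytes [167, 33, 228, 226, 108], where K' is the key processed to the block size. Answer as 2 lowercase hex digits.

dd

Key decimal bytes [7] = 07 is 1 byte ≤ B = 3; zero-pad to 3 bytes: K' = 07 00 00.
K' ⊕ ipad = 31 36 36.
Inner input = 31 36 36 ∥ a7 21 e4 e2 6c.
Inner hash: XOR 31⊕36⊕36⊕a7⊕21⊕e4⊕e2⊕6c = dd.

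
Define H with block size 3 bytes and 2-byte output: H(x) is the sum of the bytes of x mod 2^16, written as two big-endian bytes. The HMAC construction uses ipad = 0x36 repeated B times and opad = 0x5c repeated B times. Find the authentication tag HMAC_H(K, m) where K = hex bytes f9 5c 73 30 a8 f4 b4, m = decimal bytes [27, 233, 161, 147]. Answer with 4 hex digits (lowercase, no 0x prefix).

00e9

Key hex bytes f9 5c 73 30 a8 f4 b4 is 7 bytes > B = 3, so hash it first: H(key) = 04 48, then zero-pad to 3 bytes: K' = 04 48 00.
K' ⊕ ipad = 32 7e 36.  K' ⊕ opad = 58 14 5c.
Inner input = (K'⊕ipad) ∥ m = 32 7e 36 ∥ 1b e9 a1 93.
Inner hash: sum = 50+126+54+27+233+161+147 = 798 → 03 1e.
Outer input = (K'⊕opad) ∥ inner = 58 14 5c ∥ 03 1e.
Outer hash (tag): sum = 88+20+92+3+30 = 233 → 00 e9.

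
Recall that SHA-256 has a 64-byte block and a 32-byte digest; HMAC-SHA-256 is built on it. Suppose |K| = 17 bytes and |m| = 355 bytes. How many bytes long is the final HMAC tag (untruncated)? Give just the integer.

32

The tag is one SHA-256 digest: 32 bytes.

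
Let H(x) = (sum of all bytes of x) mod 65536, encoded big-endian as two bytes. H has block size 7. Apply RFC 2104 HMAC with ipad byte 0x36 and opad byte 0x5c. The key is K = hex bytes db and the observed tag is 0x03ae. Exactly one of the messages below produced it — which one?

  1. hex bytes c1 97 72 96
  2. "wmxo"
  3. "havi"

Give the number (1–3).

Key hex bytes db is 1 byte ≤ B = 7; zero-pad to 7 bytes: K' = db 00 00 00 00 00 00.
K' ⊕ ipad = ed 36 36 36 36 36 36; K' ⊕ opad = 87 5c 5c 5c 5c 5c 5c.
m1: inner = H(ed 36 36 36 36 36 36 c1 97 72 96) = 04 91; tag = H(87 5c 5c 5c 5c 5c 5c 04 91) = 0344
m2: inner = H(ed 36 36 36 36 36 36 77 6d 78 6f) = 03 fc; tag = H(87 5c 5c 5c 5c 5c 5c 03 fc) = 03ae ← matches
m3: inner = H(ed 36 36 36 36 36 36 68 61 76 69) = 03 d9; tag = H(87 5c 5c 5c 5c 5c 5c 03 d9) = 038b

2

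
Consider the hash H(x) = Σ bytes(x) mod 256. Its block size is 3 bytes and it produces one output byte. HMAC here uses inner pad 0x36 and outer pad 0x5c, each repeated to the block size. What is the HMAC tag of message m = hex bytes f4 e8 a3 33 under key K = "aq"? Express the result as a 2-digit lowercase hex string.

4c

Key "aq" = 61 71 is 2 bytes ≤ B = 3; zero-pad to 3 bytes: K' = 61 71 00.
K' ⊕ ipad = 57 47 36.  K' ⊕ opad = 3d 2d 5c.
Inner input = (K'⊕ipad) ∥ m = 57 47 36 ∥ f4 e8 a3 33.
Inner hash: sum = 87+71+54+244+232+163+51 = 902; mod 256 = 134 → 86.
Outer input = (K'⊕opad) ∥ inner = 3d 2d 5c ∥ 86.
Outer hash (tag): sum = 61+45+92+134 = 332; mod 256 = 76 → 4c.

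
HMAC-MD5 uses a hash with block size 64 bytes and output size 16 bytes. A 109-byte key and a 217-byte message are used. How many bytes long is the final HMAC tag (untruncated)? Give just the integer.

16

The tag is one MD5 digest: 16 bytes.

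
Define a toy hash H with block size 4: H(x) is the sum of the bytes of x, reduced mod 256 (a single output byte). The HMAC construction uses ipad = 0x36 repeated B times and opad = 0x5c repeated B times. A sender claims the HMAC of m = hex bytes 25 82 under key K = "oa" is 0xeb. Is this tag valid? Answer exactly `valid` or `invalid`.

Key "oa" = 6f 61 is 2 bytes ≤ B = 4; zero-pad to 4 bytes: K' = 6f 61 00 00.
K' ⊕ ipad = 59 57 36 36; K' ⊕ opad = 33 3d 5c 5c.
Inner hash: sum = 89+87+54+54+37+130 = 451; mod 256 = 195 → c3.
Outer hash (recomputed tag): sum = 51+61+92+92+195 = 491; mod 256 = 235 → eb.
Recomputed tag = eb; claimed = eb → match.

valid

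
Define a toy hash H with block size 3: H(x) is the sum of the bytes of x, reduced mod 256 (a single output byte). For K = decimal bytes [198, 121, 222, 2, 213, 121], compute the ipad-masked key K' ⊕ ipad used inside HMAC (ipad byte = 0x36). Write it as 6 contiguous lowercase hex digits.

Key decimal bytes [198, 121, 222, 2, 213, 121] = c6 79 de 02 d5 79 is 6 bytes > B = 3, so hash it first: H(key) = 6d, then zero-pad to 3 bytes: K' = 6d 00 00.
XOR each byte with 0x36: 6d⊕36=5b, 00⊕36=36, 00⊕36=36.

5b3636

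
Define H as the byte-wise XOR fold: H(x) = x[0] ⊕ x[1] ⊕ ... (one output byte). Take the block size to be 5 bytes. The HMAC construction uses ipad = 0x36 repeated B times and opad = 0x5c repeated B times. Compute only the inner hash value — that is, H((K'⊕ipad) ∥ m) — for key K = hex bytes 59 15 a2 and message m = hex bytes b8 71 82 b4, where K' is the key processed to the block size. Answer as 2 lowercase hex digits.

Key hex bytes 59 15 a2 is 3 bytes ≤ B = 5; zero-pad to 5 bytes: K' = 59 15 a2 00 00.
K' ⊕ ipad = 6f 23 94 36 36.
Inner input = 6f 23 94 36 36 ∥ b8 71 82 b4.
Inner hash: XOR 6f⊕23⊕94⊕36⊕36⊕b8⊕71⊕82⊕b4 = 27.

27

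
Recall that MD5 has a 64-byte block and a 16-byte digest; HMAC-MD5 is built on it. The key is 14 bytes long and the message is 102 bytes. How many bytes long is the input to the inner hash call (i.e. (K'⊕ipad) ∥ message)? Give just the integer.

166

Key is 14 ≤ 64 bytes, zero-padded: |K'| = 64.
Inner input = (K'⊕ipad) ∥ m → 64 + 102 = 166 bytes.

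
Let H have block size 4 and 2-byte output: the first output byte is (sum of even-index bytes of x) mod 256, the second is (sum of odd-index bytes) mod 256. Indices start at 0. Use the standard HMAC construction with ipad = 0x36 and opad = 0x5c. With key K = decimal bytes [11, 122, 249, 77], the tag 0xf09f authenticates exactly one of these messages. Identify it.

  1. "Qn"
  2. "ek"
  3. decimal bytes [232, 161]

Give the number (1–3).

3

Key decimal bytes [11, 122, 249, 77] = 0b 7a f9 4d is exactly B = 4 bytes: K' = 0b 7a f9 4d.
K' ⊕ ipad = 3d 4c cf 7b; K' ⊕ opad = 57 26 a5 11.
m1: inner = H(3d 4c cf 7b 51 6e) = 5d 35; tag = H(57 26 a5 11 5d 35) = 596c
m2: inner = H(3d 4c cf 7b 65 6b) = 71 32; tag = H(57 26 a5 11 71 32) = 6d69
m3: inner = H(3d 4c cf 7b e8 a1) = f4 68; tag = H(57 26 a5 11 f4 68) = f09f ← matches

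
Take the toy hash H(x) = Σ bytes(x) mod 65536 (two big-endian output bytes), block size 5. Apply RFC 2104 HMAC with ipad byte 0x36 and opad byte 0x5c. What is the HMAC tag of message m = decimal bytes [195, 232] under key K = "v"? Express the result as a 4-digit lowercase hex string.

Key "v" = 76 is 1 byte ≤ B = 5; zero-pad to 5 bytes: K' = 76 00 00 00 00.
K' ⊕ ipad = 40 36 36 36 36.  K' ⊕ opad = 2a 5c 5c 5c 5c.
Inner input = (K'⊕ipad) ∥ m = 40 36 36 36 36 ∥ c3 e8.
Inner hash: sum = 64+54+54+54+54+195+232 = 707 → 02 c3.
Outer input = (K'⊕opad) ∥ inner = 2a 5c 5c 5c 5c ∥ 02 c3.
Outer hash (tag): sum = 42+92+92+92+92+2+195 = 607 → 02 5f.

025f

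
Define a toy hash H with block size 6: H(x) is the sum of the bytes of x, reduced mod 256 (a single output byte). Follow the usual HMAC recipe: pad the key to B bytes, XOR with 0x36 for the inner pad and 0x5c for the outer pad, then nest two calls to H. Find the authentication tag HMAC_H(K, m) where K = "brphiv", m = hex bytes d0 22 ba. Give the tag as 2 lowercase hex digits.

Key "brphiv" = 62 72 70 68 69 76 is exactly B = 6 bytes: K' = 62 72 70 68 69 76.
K' ⊕ ipad = 54 44 46 5e 5f 40.  K' ⊕ opad = 3e 2e 2c 34 35 2a.
Inner input = (K'⊕ipad) ∥ m = 54 44 46 5e 5f 40 ∥ d0 22 ba.
Inner hash: sum = 84+68+70+94+95+64+208+34+186 = 903; mod 256 = 135 → 87.
Outer input = (K'⊕opad) ∥ inner = 3e 2e 2c 34 35 2a ∥ 87.
Outer hash (tag): sum = 62+46+44+52+53+42+135 = 434; mod 256 = 178 → b2.

b2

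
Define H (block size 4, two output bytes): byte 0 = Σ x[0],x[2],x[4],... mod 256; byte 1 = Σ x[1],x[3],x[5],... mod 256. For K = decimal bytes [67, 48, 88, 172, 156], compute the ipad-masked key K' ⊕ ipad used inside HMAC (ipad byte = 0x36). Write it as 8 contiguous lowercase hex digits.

Key decimal bytes [67, 48, 88, 172, 156] = 43 30 58 ac 9c is 5 bytes > B = 4, so hash it first: H(key) = 37 dc, then zero-pad to 4 bytes: K' = 37 dc 00 00.
XOR each byte with 0x36: 37⊕36=01, dc⊕36=ea, 00⊕36=36, 00⊕36=36.

01ea3636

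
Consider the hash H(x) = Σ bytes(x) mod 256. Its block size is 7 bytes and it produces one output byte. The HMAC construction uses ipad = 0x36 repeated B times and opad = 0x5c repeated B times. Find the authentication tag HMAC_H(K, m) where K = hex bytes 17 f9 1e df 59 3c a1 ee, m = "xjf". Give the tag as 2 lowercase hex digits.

28

Key hex bytes 17 f9 1e df 59 3c a1 ee is 8 bytes > B = 7, so hash it first: H(key) = 31, then zero-pad to 7 bytes: K' = 31 00 00 00 00 00 00.
K' ⊕ ipad = 07 36 36 36 36 36 36.  K' ⊕ opad = 6d 5c 5c 5c 5c 5c 5c.
Inner input = (K'⊕ipad) ∥ m = 07 36 36 36 36 36 36 ∥ 78 6a 66.
Inner hash: sum = 7+54+54+54+54+54+54+120+106+102 = 659; mod 256 = 147 → 93.
Outer input = (K'⊕opad) ∥ inner = 6d 5c 5c 5c 5c 5c 5c ∥ 93.
Outer hash (tag): sum = 109+92+92+92+92+92+92+147 = 808; mod 256 = 40 → 28.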